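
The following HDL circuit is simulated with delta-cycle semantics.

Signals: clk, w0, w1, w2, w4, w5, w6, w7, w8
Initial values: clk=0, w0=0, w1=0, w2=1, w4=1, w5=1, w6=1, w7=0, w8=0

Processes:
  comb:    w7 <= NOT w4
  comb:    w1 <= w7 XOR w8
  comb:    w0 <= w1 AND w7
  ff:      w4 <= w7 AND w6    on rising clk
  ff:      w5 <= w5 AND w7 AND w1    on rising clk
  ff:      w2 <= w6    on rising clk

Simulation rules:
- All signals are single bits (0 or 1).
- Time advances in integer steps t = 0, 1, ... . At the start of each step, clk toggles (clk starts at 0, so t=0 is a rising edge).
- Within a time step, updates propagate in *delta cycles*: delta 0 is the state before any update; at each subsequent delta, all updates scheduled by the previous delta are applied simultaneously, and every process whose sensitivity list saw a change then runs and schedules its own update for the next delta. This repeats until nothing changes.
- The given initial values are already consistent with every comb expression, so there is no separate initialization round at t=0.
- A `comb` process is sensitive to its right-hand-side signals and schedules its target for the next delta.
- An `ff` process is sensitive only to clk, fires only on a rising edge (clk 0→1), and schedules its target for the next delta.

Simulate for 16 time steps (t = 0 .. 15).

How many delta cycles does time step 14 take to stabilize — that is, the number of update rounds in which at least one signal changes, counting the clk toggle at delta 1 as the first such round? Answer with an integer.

4

t0.Δ0 w8=0 w1=0 w6=1 w5=1 w2=1 clk=0 w0=0 w4=1 w7=0
t0.Δ1 w8=0 w1=0 w6=1 w5=1 w2=1 clk=1 w0=0 w4=1 w7=0
t0.Δ2 w8=0 w1=0 w6=1 w5=0 w2=1 clk=1 w0=0 w4=0 w7=0
t0.Δ3 w8=0 w1=0 w6=1 w5=0 w2=1 clk=1 w0=0 w4=0 w7=1
t0.Δ4 w8=0 w1=1 w6=1 w5=0 w2=1 clk=1 w0=0 w4=0 w7=1
t0.Δ5 w8=0 w1=1 w6=1 w5=0 w2=1 clk=1 w0=1 w4=0 w7=1
t1.Δ0 w8=0 w1=1 w6=1 w5=0 w2=1 clk=1 w0=1 w4=0 w7=1
t1.Δ1 w8=0 w1=1 w6=1 w5=0 w2=1 clk=0 w0=1 w4=0 w7=1
t2.Δ0 w8=0 w1=1 w6=1 w5=0 w2=1 clk=0 w0=1 w4=0 w7=1
t2.Δ1 w8=0 w1=1 w6=1 w5=0 w2=1 clk=1 w0=1 w4=0 w7=1
t2.Δ2 w8=0 w1=1 w6=1 w5=0 w2=1 clk=1 w0=1 w4=1 w7=1
t2.Δ3 w8=0 w1=1 w6=1 w5=0 w2=1 clk=1 w0=1 w4=1 w7=0
t2.Δ4 w8=0 w1=0 w6=1 w5=0 w2=1 clk=1 w0=0 w4=1 w7=0
t3.Δ0 w8=0 w1=0 w6=1 w5=0 w2=1 clk=1 w0=0 w4=1 w7=0
t3.Δ1 w8=0 w1=0 w6=1 w5=0 w2=1 clk=0 w0=0 w4=1 w7=0
t4.Δ0 w8=0 w1=0 w6=1 w5=0 w2=1 clk=0 w0=0 w4=1 w7=0
t4.Δ1 w8=0 w1=0 w6=1 w5=0 w2=1 clk=1 w0=0 w4=1 w7=0
t4.Δ2 w8=0 w1=0 w6=1 w5=0 w2=1 clk=1 w0=0 w4=0 w7=0
t4.Δ3 w8=0 w1=0 w6=1 w5=0 w2=1 clk=1 w0=0 w4=0 w7=1
t4.Δ4 w8=0 w1=1 w6=1 w5=0 w2=1 clk=1 w0=0 w4=0 w7=1
t4.Δ5 w8=0 w1=1 w6=1 w5=0 w2=1 clk=1 w0=1 w4=0 w7=1
t5.Δ0 w8=0 w1=1 w6=1 w5=0 w2=1 clk=1 w0=1 w4=0 w7=1
t5.Δ1 w8=0 w1=1 w6=1 w5=0 w2=1 clk=0 w0=1 w4=0 w7=1
t6.Δ0 w8=0 w1=1 w6=1 w5=0 w2=1 clk=0 w0=1 w4=0 w7=1
t6.Δ1 w8=0 w1=1 w6=1 w5=0 w2=1 clk=1 w0=1 w4=0 w7=1
t6.Δ2 w8=0 w1=1 w6=1 w5=0 w2=1 clk=1 w0=1 w4=1 w7=1
t6.Δ3 w8=0 w1=1 w6=1 w5=0 w2=1 clk=1 w0=1 w4=1 w7=0
t6.Δ4 w8=0 w1=0 w6=1 w5=0 w2=1 clk=1 w0=0 w4=1 w7=0
t7.Δ0 w8=0 w1=0 w6=1 w5=0 w2=1 clk=1 w0=0 w4=1 w7=0
t7.Δ1 w8=0 w1=0 w6=1 w5=0 w2=1 clk=0 w0=0 w4=1 w7=0
t8.Δ0 w8=0 w1=0 w6=1 w5=0 w2=1 clk=0 w0=0 w4=1 w7=0
t8.Δ1 w8=0 w1=0 w6=1 w5=0 w2=1 clk=1 w0=0 w4=1 w7=0
t8.Δ2 w8=0 w1=0 w6=1 w5=0 w2=1 clk=1 w0=0 w4=0 w7=0
t8.Δ3 w8=0 w1=0 w6=1 w5=0 w2=1 clk=1 w0=0 w4=0 w7=1
t8.Δ4 w8=0 w1=1 w6=1 w5=0 w2=1 clk=1 w0=0 w4=0 w7=1
t8.Δ5 w8=0 w1=1 w6=1 w5=0 w2=1 clk=1 w0=1 w4=0 w7=1
t9.Δ0 w8=0 w1=1 w6=1 w5=0 w2=1 clk=1 w0=1 w4=0 w7=1
t9.Δ1 w8=0 w1=1 w6=1 w5=0 w2=1 clk=0 w0=1 w4=0 w7=1
t10.Δ0 w8=0 w1=1 w6=1 w5=0 w2=1 clk=0 w0=1 w4=0 w7=1
t10.Δ1 w8=0 w1=1 w6=1 w5=0 w2=1 clk=1 w0=1 w4=0 w7=1
t10.Δ2 w8=0 w1=1 w6=1 w5=0 w2=1 clk=1 w0=1 w4=1 w7=1
t10.Δ3 w8=0 w1=1 w6=1 w5=0 w2=1 clk=1 w0=1 w4=1 w7=0
t10.Δ4 w8=0 w1=0 w6=1 w5=0 w2=1 clk=1 w0=0 w4=1 w7=0
t11.Δ0 w8=0 w1=0 w6=1 w5=0 w2=1 clk=1 w0=0 w4=1 w7=0
t11.Δ1 w8=0 w1=0 w6=1 w5=0 w2=1 clk=0 w0=0 w4=1 w7=0
t12.Δ0 w8=0 w1=0 w6=1 w5=0 w2=1 clk=0 w0=0 w4=1 w7=0
t12.Δ1 w8=0 w1=0 w6=1 w5=0 w2=1 clk=1 w0=0 w4=1 w7=0
t12.Δ2 w8=0 w1=0 w6=1 w5=0 w2=1 clk=1 w0=0 w4=0 w7=0
t12.Δ3 w8=0 w1=0 w6=1 w5=0 w2=1 clk=1 w0=0 w4=0 w7=1
t12.Δ4 w8=0 w1=1 w6=1 w5=0 w2=1 clk=1 w0=0 w4=0 w7=1
t12.Δ5 w8=0 w1=1 w6=1 w5=0 w2=1 clk=1 w0=1 w4=0 w7=1
t13.Δ0 w8=0 w1=1 w6=1 w5=0 w2=1 clk=1 w0=1 w4=0 w7=1
t13.Δ1 w8=0 w1=1 w6=1 w5=0 w2=1 clk=0 w0=1 w4=0 w7=1
t14.Δ0 w8=0 w1=1 w6=1 w5=0 w2=1 clk=0 w0=1 w4=0 w7=1
t14.Δ1 w8=0 w1=1 w6=1 w5=0 w2=1 clk=1 w0=1 w4=0 w7=1
t14.Δ2 w8=0 w1=1 w6=1 w5=0 w2=1 clk=1 w0=1 w4=1 w7=1
t14.Δ3 w8=0 w1=1 w6=1 w5=0 w2=1 clk=1 w0=1 w4=1 w7=0
t14.Δ4 w8=0 w1=0 w6=1 w5=0 w2=1 clk=1 w0=0 w4=1 w7=0
t15.Δ0 w8=0 w1=0 w6=1 w5=0 w2=1 clk=1 w0=0 w4=1 w7=0
t15.Δ1 w8=0 w1=0 w6=1 w5=0 w2=1 clk=0 w0=0 w4=1 w7=0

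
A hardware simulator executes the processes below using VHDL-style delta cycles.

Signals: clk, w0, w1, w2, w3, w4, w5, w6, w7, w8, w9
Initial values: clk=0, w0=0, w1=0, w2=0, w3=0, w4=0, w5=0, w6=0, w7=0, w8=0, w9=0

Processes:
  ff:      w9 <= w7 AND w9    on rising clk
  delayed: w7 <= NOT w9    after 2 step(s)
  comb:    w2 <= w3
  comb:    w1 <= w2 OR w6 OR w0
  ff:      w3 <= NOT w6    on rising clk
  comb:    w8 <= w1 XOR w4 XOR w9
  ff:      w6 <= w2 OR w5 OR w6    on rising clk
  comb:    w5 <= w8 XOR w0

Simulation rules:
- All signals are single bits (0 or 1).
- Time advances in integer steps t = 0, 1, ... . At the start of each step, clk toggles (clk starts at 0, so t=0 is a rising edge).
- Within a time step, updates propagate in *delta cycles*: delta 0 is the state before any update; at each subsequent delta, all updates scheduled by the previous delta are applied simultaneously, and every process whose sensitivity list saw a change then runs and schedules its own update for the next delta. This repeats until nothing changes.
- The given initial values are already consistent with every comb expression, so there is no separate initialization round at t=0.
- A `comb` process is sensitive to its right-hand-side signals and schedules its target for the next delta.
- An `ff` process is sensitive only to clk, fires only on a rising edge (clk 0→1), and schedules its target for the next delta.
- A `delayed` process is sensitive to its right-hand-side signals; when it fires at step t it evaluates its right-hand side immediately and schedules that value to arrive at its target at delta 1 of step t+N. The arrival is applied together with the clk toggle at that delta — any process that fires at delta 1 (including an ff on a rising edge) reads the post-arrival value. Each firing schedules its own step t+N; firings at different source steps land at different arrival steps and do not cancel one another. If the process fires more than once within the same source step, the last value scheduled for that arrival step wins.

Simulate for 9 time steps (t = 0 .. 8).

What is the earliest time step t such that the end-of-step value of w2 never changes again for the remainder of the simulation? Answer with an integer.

4

t0.Δ0 w2=0 w3=0 clk=0 w5=0 w4=0 w6=0 w7=0 w0=0 w9=0 w1=0 w8=0
t0.Δ1 w2=0 w3=0 clk=1 w5=0 w4=0 w6=0 w7=0 w0=0 w9=0 w1=0 w8=0
t0.Δ2 w2=0 w3=1 clk=1 w5=0 w4=0 w6=0 w7=0 w0=0 w9=0 w1=0 w8=0
t0.Δ3 w2=1 w3=1 clk=1 w5=0 w4=0 w6=0 w7=0 w0=0 w9=0 w1=0 w8=0
t0.Δ4 w2=1 w3=1 clk=1 w5=0 w4=0 w6=0 w7=0 w0=0 w9=0 w1=1 w8=0
t0.Δ5 w2=1 w3=1 clk=1 w5=0 w4=0 w6=0 w7=0 w0=0 w9=0 w1=1 w8=1
t0.Δ6 w2=1 w3=1 clk=1 w5=1 w4=0 w6=0 w7=0 w0=0 w9=0 w1=1 w8=1
t1.Δ0 w2=1 w3=1 clk=1 w5=1 w4=0 w6=0 w7=0 w0=0 w9=0 w1=1 w8=1
t1.Δ1 w2=1 w3=1 clk=0 w5=1 w4=0 w6=0 w7=0 w0=0 w9=0 w1=1 w8=1
t2.Δ0 w2=1 w3=1 clk=0 w5=1 w4=0 w6=0 w7=0 w0=0 w9=0 w1=1 w8=1
t2.Δ1 w2=1 w3=1 clk=1 w5=1 w4=0 w6=0 w7=0 w0=0 w9=0 w1=1 w8=1
t2.Δ2 w2=1 w3=1 clk=1 w5=1 w4=0 w6=1 w7=0 w0=0 w9=0 w1=1 w8=1
t3.Δ0 w2=1 w3=1 clk=1 w5=1 w4=0 w6=1 w7=0 w0=0 w9=0 w1=1 w8=1
t3.Δ1 w2=1 w3=1 clk=0 w5=1 w4=0 w6=1 w7=0 w0=0 w9=0 w1=1 w8=1
t4.Δ0 w2=1 w3=1 clk=0 w5=1 w4=0 w6=1 w7=0 w0=0 w9=0 w1=1 w8=1
t4.Δ1 w2=1 w3=1 clk=1 w5=1 w4=0 w6=1 w7=0 w0=0 w9=0 w1=1 w8=1
t4.Δ2 w2=1 w3=0 clk=1 w5=1 w4=0 w6=1 w7=0 w0=0 w9=0 w1=1 w8=1
t4.Δ3 w2=0 w3=0 clk=1 w5=1 w4=0 w6=1 w7=0 w0=0 w9=0 w1=1 w8=1
t5.Δ0 w2=0 w3=0 clk=1 w5=1 w4=0 w6=1 w7=0 w0=0 w9=0 w1=1 w8=1
t5.Δ1 w2=0 w3=0 clk=0 w5=1 w4=0 w6=1 w7=0 w0=0 w9=0 w1=1 w8=1
t6.Δ0 w2=0 w3=0 clk=0 w5=1 w4=0 w6=1 w7=0 w0=0 w9=0 w1=1 w8=1
t6.Δ1 w2=0 w3=0 clk=1 w5=1 w4=0 w6=1 w7=0 w0=0 w9=0 w1=1 w8=1
t7.Δ0 w2=0 w3=0 clk=1 w5=1 w4=0 w6=1 w7=0 w0=0 w9=0 w1=1 w8=1
t7.Δ1 w2=0 w3=0 clk=0 w5=1 w4=0 w6=1 w7=0 w0=0 w9=0 w1=1 w8=1
t8.Δ0 w2=0 w3=0 clk=0 w5=1 w4=0 w6=1 w7=0 w0=0 w9=0 w1=1 w8=1
t8.Δ1 w2=0 w3=0 clk=1 w5=1 w4=0 w6=1 w7=0 w0=0 w9=0 w1=1 w8=1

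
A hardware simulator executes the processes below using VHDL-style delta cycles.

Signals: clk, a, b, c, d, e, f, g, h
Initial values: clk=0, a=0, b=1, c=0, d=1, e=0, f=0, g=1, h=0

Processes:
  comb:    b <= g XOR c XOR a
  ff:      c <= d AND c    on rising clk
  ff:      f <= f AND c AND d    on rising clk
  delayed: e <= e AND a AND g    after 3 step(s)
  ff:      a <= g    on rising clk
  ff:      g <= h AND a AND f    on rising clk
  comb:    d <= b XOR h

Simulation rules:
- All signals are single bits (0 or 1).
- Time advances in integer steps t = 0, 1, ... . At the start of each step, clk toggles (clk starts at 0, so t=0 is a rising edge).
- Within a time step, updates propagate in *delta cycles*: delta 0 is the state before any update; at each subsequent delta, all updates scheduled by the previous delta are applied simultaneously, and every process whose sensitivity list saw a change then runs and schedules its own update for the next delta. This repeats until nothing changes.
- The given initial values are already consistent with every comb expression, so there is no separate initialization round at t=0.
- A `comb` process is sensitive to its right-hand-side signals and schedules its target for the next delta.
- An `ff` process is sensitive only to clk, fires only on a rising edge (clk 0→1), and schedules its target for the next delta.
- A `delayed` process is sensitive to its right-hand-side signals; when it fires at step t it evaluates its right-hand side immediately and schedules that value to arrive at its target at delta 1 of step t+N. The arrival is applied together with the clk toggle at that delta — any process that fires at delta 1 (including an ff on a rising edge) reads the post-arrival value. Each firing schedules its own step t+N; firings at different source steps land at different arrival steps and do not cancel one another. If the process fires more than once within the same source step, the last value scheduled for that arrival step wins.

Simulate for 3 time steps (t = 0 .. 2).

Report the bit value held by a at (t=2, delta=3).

0

t0.Δ0 e=0 a=0 b=1 h=0 f=0 d=1 g=1 clk=0 c=0
t0.Δ1 e=0 a=0 b=1 h=0 f=0 d=1 g=1 clk=1 c=0
t0.Δ2 e=0 a=1 b=1 h=0 f=0 d=1 g=0 clk=1 c=0
t1.Δ0 e=0 a=1 b=1 h=0 f=0 d=1 g=0 clk=1 c=0
t1.Δ1 e=0 a=1 b=1 h=0 f=0 d=1 g=0 clk=0 c=0
t2.Δ0 e=0 a=1 b=1 h=0 f=0 d=1 g=0 clk=0 c=0
t2.Δ1 e=0 a=1 b=1 h=0 f=0 d=1 g=0 clk=1 c=0
t2.Δ2 e=0 a=0 b=1 h=0 f=0 d=1 g=0 clk=1 c=0
t2.Δ3 e=0 a=0 b=0 h=0 f=0 d=1 g=0 clk=1 c=0
t2.Δ4 e=0 a=0 b=0 h=0 f=0 d=0 g=0 clk=1 c=0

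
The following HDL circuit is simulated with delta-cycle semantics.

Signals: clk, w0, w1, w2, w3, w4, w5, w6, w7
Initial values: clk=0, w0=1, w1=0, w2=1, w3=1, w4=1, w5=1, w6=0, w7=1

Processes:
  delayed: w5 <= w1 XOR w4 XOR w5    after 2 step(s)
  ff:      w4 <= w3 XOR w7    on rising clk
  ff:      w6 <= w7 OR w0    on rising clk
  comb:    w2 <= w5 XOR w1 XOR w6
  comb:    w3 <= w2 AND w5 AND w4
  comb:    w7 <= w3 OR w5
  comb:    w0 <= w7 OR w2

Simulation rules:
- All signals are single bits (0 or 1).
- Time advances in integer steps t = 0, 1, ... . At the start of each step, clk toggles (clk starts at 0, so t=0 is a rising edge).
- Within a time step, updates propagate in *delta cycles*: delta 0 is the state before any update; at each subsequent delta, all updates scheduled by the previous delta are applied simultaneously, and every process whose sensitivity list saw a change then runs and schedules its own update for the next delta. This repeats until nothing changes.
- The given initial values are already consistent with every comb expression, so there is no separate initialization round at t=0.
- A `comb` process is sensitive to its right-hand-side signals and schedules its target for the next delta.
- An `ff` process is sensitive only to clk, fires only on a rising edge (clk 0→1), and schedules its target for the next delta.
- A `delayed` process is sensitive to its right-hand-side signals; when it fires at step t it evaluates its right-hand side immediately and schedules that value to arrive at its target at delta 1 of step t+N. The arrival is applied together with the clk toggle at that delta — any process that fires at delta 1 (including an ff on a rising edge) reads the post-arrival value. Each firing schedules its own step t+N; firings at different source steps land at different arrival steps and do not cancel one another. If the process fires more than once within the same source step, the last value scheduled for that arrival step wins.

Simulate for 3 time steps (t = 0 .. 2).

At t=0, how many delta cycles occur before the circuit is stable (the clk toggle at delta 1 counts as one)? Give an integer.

t=0 Δ0: w0=1 w1=0 w2=1 w4=1 w6=0 clk=0 w3=1 w5=1 w7=1
  Δ1: clk:0→1
  Δ2: w4:1→0, w6:0→1
  Δ3: w2:1→0, w3:1→0
  (3Δ to stable)
t=1 Δ0: w0=1 w1=0 w2=0 w4=0 w6=1 clk=1 w3=0 w5=1 w7=1
  Δ1: clk:1→0
  (1Δ to stable)
t=2 Δ0: w0=1 w1=0 w2=0 w4=0 w6=1 clk=0 w3=0 w5=1 w7=1
  Δ1: clk:0→1
  Δ2: w4:0→1
  (2Δ to stable)

3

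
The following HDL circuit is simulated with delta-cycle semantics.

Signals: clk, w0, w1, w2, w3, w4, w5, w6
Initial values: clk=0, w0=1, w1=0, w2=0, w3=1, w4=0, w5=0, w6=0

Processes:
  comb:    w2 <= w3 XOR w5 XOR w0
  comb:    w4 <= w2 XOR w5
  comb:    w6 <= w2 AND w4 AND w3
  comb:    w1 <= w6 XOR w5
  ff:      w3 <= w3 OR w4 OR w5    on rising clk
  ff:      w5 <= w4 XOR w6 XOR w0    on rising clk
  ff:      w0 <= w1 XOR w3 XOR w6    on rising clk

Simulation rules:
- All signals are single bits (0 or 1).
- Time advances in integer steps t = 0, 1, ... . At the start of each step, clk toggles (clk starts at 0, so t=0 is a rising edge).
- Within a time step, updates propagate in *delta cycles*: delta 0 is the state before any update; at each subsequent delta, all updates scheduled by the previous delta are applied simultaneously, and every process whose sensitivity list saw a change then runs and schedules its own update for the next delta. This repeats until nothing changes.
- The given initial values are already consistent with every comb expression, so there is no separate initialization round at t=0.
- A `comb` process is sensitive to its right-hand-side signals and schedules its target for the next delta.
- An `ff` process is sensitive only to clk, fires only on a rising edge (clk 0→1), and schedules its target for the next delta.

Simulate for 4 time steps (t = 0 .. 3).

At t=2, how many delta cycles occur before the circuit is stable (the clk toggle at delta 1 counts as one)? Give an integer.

4

t0.Δ0 w0=1 w1=0 w3=1 w2=0 w5=0 clk=0 w4=0 w6=0
t0.Δ1 w0=1 w1=0 w3=1 w2=0 w5=0 clk=1 w4=0 w6=0
t0.Δ2 w0=1 w1=0 w3=1 w2=0 w5=1 clk=1 w4=0 w6=0
t0.Δ3 w0=1 w1=1 w3=1 w2=1 w5=1 clk=1 w4=1 w6=0
t0.Δ4 w0=1 w1=1 w3=1 w2=1 w5=1 clk=1 w4=0 w6=1
t0.Δ5 w0=1 w1=0 w3=1 w2=1 w5=1 clk=1 w4=0 w6=0
t0.Δ6 w0=1 w1=1 w3=1 w2=1 w5=1 clk=1 w4=0 w6=0
t1.Δ0 w0=1 w1=1 w3=1 w2=1 w5=1 clk=1 w4=0 w6=0
t1.Δ1 w0=1 w1=1 w3=1 w2=1 w5=1 clk=0 w4=0 w6=0
t2.Δ0 w0=1 w1=1 w3=1 w2=1 w5=1 clk=0 w4=0 w6=0
t2.Δ1 w0=1 w1=1 w3=1 w2=1 w5=1 clk=1 w4=0 w6=0
t2.Δ2 w0=0 w1=1 w3=1 w2=1 w5=1 clk=1 w4=0 w6=0
t2.Δ3 w0=0 w1=1 w3=1 w2=0 w5=1 clk=1 w4=0 w6=0
t2.Δ4 w0=0 w1=1 w3=1 w2=0 w5=1 clk=1 w4=1 w6=0
t3.Δ0 w0=0 w1=1 w3=1 w2=0 w5=1 clk=1 w4=1 w6=0
t3.Δ1 w0=0 w1=1 w3=1 w2=0 w5=1 clk=0 w4=1 w6=0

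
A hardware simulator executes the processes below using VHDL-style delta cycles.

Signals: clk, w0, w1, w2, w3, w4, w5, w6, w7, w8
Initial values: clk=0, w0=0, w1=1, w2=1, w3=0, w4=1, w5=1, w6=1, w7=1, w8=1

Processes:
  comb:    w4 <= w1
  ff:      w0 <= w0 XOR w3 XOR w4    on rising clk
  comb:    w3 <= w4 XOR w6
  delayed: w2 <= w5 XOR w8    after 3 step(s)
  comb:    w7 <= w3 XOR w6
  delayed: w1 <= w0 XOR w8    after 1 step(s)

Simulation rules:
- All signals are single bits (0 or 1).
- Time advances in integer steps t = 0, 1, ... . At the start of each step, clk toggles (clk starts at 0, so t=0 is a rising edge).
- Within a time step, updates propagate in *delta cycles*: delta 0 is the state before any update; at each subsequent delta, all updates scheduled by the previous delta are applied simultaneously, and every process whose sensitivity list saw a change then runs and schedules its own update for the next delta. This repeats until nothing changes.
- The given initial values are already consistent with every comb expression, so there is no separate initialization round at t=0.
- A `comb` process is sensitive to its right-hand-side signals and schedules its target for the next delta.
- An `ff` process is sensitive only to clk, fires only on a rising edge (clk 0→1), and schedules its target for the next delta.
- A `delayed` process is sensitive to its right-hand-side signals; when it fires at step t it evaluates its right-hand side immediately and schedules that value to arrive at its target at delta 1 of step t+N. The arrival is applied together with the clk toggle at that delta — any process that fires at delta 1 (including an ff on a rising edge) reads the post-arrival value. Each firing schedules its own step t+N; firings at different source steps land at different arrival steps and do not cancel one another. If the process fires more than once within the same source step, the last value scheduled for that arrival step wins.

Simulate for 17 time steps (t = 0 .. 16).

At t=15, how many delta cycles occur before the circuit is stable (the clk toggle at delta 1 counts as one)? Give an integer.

4

t=0 Δ0: w0=0 clk=0 w5=1 w6=1 w3=0 w2=1 w8=1 w1=1 w7=1 w4=1
  Δ1: clk:0→1
  Δ2: w0:0→1
  (2Δ to stable)
t=1 Δ0: w0=1 clk=1 w5=1 w6=1 w3=0 w2=1 w8=1 w1=1 w7=1 w4=1
  Δ1: clk:1→0, w1:1→0
  Δ2: w4:1→0
  Δ3: w3:0→1
  Δ4: w7:1→0
  (4Δ to stable)
t=2 Δ0: w0=1 clk=0 w5=1 w6=1 w3=1 w2=1 w8=1 w1=0 w7=0 w4=0
  Δ1: clk:0→1
  Δ2: w0:1→0
  (2Δ to stable)
t=3 Δ0: w0=0 clk=1 w5=1 w6=1 w3=1 w2=1 w8=1 w1=0 w7=0 w4=0
  Δ1: clk:1→0, w1:0→1
  Δ2: w4:0→1
  Δ3: w3:1→0
  Δ4: w7:0→1
  (4Δ to stable)
t=4 Δ0: w0=0 clk=0 w5=1 w6=1 w3=0 w2=1 w8=1 w1=1 w7=1 w4=1
  Δ1: clk:0→1
  Δ2: w0:0→1
  (2Δ to stable)
t=5 Δ0: w0=1 clk=1 w5=1 w6=1 w3=0 w2=1 w8=1 w1=1 w7=1 w4=1
  Δ1: clk:1→0, w1:1→0
  Δ2: w4:1→0
  Δ3: w3:0→1
  Δ4: w7:1→0
  (4Δ to stable)
t=6 Δ0: w0=1 clk=0 w5=1 w6=1 w3=1 w2=1 w8=1 w1=0 w7=0 w4=0
  Δ1: clk:0→1
  Δ2: w0:1→0
  (2Δ to stable)
t=7 Δ0: w0=0 clk=1 w5=1 w6=1 w3=1 w2=1 w8=1 w1=0 w7=0 w4=0
  Δ1: clk:1→0, w1:0→1
  Δ2: w4:0→1
  Δ3: w3:1→0
  Δ4: w7:0→1
  (4Δ to stable)
t=8 Δ0: w0=0 clk=0 w5=1 w6=1 w3=0 w2=1 w8=1 w1=1 w7=1 w4=1
  Δ1: clk:0→1
  Δ2: w0:0→1
  (2Δ to stable)
t=9 Δ0: w0=1 clk=1 w5=1 w6=1 w3=0 w2=1 w8=1 w1=1 w7=1 w4=1
  Δ1: clk:1→0, w1:1→0
  Δ2: w4:1→0
  Δ3: w3:0→1
  Δ4: w7:1→0
  (4Δ to stable)
t=10 Δ0: w0=1 clk=0 w5=1 w6=1 w3=1 w2=1 w8=1 w1=0 w7=0 w4=0
  Δ1: clk:0→1
  Δ2: w0:1→0
  (2Δ to stable)
t=11 Δ0: w0=0 clk=1 w5=1 w6=1 w3=1 w2=1 w8=1 w1=0 w7=0 w4=0
  Δ1: clk:1→0, w1:0→1
  Δ2: w4:0→1
  Δ3: w3:1→0
  Δ4: w7:0→1
  (4Δ to stable)
t=12 Δ0: w0=0 clk=0 w5=1 w6=1 w3=0 w2=1 w8=1 w1=1 w7=1 w4=1
  Δ1: clk:0→1
  Δ2: w0:0→1
  (2Δ to stable)
t=13 Δ0: w0=1 clk=1 w5=1 w6=1 w3=0 w2=1 w8=1 w1=1 w7=1 w4=1
  Δ1: clk:1→0, w1:1→0
  Δ2: w4:1→0
  Δ3: w3:0→1
  Δ4: w7:1→0
  (4Δ to stable)
t=14 Δ0: w0=1 clk=0 w5=1 w6=1 w3=1 w2=1 w8=1 w1=0 w7=0 w4=0
  Δ1: clk:0→1
  Δ2: w0:1→0
  (2Δ to stable)
t=15 Δ0: w0=0 clk=1 w5=1 w6=1 w3=1 w2=1 w8=1 w1=0 w7=0 w4=0
  Δ1: clk:1→0, w1:0→1
  Δ2: w4:0→1
  Δ3: w3:1→0
  Δ4: w7:0→1
  (4Δ to stable)
t=16 Δ0: w0=0 clk=0 w5=1 w6=1 w3=0 w2=1 w8=1 w1=1 w7=1 w4=1
  Δ1: clk:0→1
  Δ2: w0:0→1
  (2Δ to stable)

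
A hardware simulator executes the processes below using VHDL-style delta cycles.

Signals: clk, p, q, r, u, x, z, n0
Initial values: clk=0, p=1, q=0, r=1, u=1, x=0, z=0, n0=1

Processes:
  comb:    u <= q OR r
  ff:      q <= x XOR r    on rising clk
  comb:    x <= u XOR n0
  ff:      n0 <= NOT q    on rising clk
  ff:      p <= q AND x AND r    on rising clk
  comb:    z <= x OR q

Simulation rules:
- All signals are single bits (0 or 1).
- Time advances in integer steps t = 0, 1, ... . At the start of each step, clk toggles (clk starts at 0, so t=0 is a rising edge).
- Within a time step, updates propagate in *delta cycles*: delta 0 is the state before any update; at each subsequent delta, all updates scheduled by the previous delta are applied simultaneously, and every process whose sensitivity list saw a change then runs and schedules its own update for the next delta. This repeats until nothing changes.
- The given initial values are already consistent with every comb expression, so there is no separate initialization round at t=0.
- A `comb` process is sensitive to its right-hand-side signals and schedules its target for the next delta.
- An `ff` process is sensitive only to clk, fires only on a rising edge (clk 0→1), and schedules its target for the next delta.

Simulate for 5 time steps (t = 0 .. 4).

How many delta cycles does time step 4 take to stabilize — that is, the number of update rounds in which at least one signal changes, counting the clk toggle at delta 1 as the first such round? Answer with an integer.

2

t0.Δ0 r=1 q=0 u=1 z=0 x=0 p=1 clk=0 n0=1
t0.Δ1 r=1 q=0 u=1 z=0 x=0 p=1 clk=1 n0=1
t0.Δ2 r=1 q=1 u=1 z=0 x=0 p=0 clk=1 n0=1
t0.Δ3 r=1 q=1 u=1 z=1 x=0 p=0 clk=1 n0=1
t1.Δ0 r=1 q=1 u=1 z=1 x=0 p=0 clk=1 n0=1
t1.Δ1 r=1 q=1 u=1 z=1 x=0 p=0 clk=0 n0=1
t2.Δ0 r=1 q=1 u=1 z=1 x=0 p=0 clk=0 n0=1
t2.Δ1 r=1 q=1 u=1 z=1 x=0 p=0 clk=1 n0=1
t2.Δ2 r=1 q=1 u=1 z=1 x=0 p=0 clk=1 n0=0
t2.Δ3 r=1 q=1 u=1 z=1 x=1 p=0 clk=1 n0=0
t3.Δ0 r=1 q=1 u=1 z=1 x=1 p=0 clk=1 n0=0
t3.Δ1 r=1 q=1 u=1 z=1 x=1 p=0 clk=0 n0=0
t4.Δ0 r=1 q=1 u=1 z=1 x=1 p=0 clk=0 n0=0
t4.Δ1 r=1 q=1 u=1 z=1 x=1 p=0 clk=1 n0=0
t4.Δ2 r=1 q=0 u=1 z=1 x=1 p=1 clk=1 n0=0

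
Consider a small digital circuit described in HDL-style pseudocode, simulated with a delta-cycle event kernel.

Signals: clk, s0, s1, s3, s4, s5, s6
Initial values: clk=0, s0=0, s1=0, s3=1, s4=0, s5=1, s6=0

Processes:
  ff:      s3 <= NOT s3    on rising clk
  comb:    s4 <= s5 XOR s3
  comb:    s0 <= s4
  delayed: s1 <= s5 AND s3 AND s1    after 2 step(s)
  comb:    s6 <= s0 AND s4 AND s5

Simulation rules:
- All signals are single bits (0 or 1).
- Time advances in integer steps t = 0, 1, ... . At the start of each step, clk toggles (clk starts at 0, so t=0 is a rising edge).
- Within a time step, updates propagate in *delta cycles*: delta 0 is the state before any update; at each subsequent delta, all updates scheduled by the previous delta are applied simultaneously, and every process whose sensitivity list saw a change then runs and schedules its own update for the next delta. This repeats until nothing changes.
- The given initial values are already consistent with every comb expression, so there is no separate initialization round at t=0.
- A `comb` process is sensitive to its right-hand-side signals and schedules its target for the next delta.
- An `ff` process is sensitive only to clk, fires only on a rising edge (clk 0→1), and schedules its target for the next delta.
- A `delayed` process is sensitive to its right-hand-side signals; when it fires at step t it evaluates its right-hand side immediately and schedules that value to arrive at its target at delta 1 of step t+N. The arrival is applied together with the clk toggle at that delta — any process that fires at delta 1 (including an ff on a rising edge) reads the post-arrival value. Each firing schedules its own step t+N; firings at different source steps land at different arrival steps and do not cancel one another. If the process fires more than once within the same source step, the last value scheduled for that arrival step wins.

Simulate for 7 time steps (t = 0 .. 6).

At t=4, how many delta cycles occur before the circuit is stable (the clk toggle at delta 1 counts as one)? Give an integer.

t0.Δ0 s4=0 s6=0 clk=0 s5=1 s1=0 s3=1 s0=0
t0.Δ1 s4=0 s6=0 clk=1 s5=1 s1=0 s3=1 s0=0
t0.Δ2 s4=0 s6=0 clk=1 s5=1 s1=0 s3=0 s0=0
t0.Δ3 s4=1 s6=0 clk=1 s5=1 s1=0 s3=0 s0=0
t0.Δ4 s4=1 s6=0 clk=1 s5=1 s1=0 s3=0 s0=1
t0.Δ5 s4=1 s6=1 clk=1 s5=1 s1=0 s3=0 s0=1
t1.Δ0 s4=1 s6=1 clk=1 s5=1 s1=0 s3=0 s0=1
t1.Δ1 s4=1 s6=1 clk=0 s5=1 s1=0 s3=0 s0=1
t2.Δ0 s4=1 s6=1 clk=0 s5=1 s1=0 s3=0 s0=1
t2.Δ1 s4=1 s6=1 clk=1 s5=1 s1=0 s3=0 s0=1
t2.Δ2 s4=1 s6=1 clk=1 s5=1 s1=0 s3=1 s0=1
t2.Δ3 s4=0 s6=1 clk=1 s5=1 s1=0 s3=1 s0=1
t2.Δ4 s4=0 s6=0 clk=1 s5=1 s1=0 s3=1 s0=0
t3.Δ0 s4=0 s6=0 clk=1 s5=1 s1=0 s3=1 s0=0
t3.Δ1 s4=0 s6=0 clk=0 s5=1 s1=0 s3=1 s0=0
t4.Δ0 s4=0 s6=0 clk=0 s5=1 s1=0 s3=1 s0=0
t4.Δ1 s4=0 s6=0 clk=1 s5=1 s1=0 s3=1 s0=0
t4.Δ2 s4=0 s6=0 clk=1 s5=1 s1=0 s3=0 s0=0
t4.Δ3 s4=1 s6=0 clk=1 s5=1 s1=0 s3=0 s0=0
t4.Δ4 s4=1 s6=0 clk=1 s5=1 s1=0 s3=0 s0=1
t4.Δ5 s4=1 s6=1 clk=1 s5=1 s1=0 s3=0 s0=1
t5.Δ0 s4=1 s6=1 clk=1 s5=1 s1=0 s3=0 s0=1
t5.Δ1 s4=1 s6=1 clk=0 s5=1 s1=0 s3=0 s0=1
t6.Δ0 s4=1 s6=1 clk=0 s5=1 s1=0 s3=0 s0=1
t6.Δ1 s4=1 s6=1 clk=1 s5=1 s1=0 s3=0 s0=1
t6.Δ2 s4=1 s6=1 clk=1 s5=1 s1=0 s3=1 s0=1
t6.Δ3 s4=0 s6=1 clk=1 s5=1 s1=0 s3=1 s0=1
t6.Δ4 s4=0 s6=0 clk=1 s5=1 s1=0 s3=1 s0=0

5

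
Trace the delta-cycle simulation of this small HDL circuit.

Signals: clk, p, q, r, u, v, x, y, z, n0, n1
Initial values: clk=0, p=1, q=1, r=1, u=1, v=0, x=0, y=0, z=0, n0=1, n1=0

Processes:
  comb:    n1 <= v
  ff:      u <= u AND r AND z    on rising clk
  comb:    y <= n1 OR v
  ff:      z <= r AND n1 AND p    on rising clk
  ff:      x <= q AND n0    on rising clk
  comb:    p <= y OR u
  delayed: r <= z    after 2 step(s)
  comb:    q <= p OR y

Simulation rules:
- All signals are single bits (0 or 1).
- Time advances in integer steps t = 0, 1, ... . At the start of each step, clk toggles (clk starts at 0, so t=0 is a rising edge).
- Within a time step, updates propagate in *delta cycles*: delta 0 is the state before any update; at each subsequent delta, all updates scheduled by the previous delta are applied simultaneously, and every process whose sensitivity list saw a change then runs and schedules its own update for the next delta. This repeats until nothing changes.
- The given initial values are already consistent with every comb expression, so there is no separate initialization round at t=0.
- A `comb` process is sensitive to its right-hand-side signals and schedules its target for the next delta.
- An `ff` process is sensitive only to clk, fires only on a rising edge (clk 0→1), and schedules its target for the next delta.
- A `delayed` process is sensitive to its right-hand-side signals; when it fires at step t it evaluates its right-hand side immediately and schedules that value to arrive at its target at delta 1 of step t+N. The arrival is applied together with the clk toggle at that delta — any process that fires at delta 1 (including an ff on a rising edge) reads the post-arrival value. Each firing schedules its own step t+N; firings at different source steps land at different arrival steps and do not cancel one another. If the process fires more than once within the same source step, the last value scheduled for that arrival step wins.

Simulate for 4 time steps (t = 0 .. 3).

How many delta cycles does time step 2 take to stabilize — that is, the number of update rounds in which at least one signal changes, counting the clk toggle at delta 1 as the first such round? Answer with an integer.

t0.Δ0 clk=0 q=1 r=1 u=1 y=0 z=0 n1=0 x=0 n0=1 p=1 v=0
t0.Δ1 clk=1 q=1 r=1 u=1 y=0 z=0 n1=0 x=0 n0=1 p=1 v=0
t0.Δ2 clk=1 q=1 r=1 u=0 y=0 z=0 n1=0 x=1 n0=1 p=1 v=0
t0.Δ3 clk=1 q=1 r=1 u=0 y=0 z=0 n1=0 x=1 n0=1 p=0 v=0
t0.Δ4 clk=1 q=0 r=1 u=0 y=0 z=0 n1=0 x=1 n0=1 p=0 v=0
t1.Δ0 clk=1 q=0 r=1 u=0 y=0 z=0 n1=0 x=1 n0=1 p=0 v=0
t1.Δ1 clk=0 q=0 r=1 u=0 y=0 z=0 n1=0 x=1 n0=1 p=0 v=0
t2.Δ0 clk=0 q=0 r=1 u=0 y=0 z=0 n1=0 x=1 n0=1 p=0 v=0
t2.Δ1 clk=1 q=0 r=1 u=0 y=0 z=0 n1=0 x=1 n0=1 p=0 v=0
t2.Δ2 clk=1 q=0 r=1 u=0 y=0 z=0 n1=0 x=0 n0=1 p=0 v=0
t3.Δ0 clk=1 q=0 r=1 u=0 y=0 z=0 n1=0 x=0 n0=1 p=0 v=0
t3.Δ1 clk=0 q=0 r=1 u=0 y=0 z=0 n1=0 x=0 n0=1 p=0 v=0

2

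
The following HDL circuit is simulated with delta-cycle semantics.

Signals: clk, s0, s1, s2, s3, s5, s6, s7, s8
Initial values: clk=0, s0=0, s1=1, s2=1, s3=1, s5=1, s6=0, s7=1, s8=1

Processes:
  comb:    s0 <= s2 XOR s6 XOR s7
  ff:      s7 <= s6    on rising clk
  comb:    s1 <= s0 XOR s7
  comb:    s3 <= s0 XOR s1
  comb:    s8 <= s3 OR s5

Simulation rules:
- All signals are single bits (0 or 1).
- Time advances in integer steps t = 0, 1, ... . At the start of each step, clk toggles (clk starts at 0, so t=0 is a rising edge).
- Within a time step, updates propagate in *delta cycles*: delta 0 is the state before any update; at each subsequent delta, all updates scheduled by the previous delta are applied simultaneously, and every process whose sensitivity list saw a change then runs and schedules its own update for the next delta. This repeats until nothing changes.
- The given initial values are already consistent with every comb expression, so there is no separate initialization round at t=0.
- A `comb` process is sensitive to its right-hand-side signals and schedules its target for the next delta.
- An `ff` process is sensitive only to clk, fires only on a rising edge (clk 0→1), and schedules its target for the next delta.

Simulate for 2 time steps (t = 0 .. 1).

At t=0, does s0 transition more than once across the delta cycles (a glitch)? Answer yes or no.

no

t0.Δ0 s0=0 s2=1 s8=1 clk=0 s6=0 s5=1 s7=1 s3=1 s1=1
t0.Δ1 s0=0 s2=1 s8=1 clk=1 s6=0 s5=1 s7=1 s3=1 s1=1
t0.Δ2 s0=0 s2=1 s8=1 clk=1 s6=0 s5=1 s7=0 s3=1 s1=1
t0.Δ3 s0=1 s2=1 s8=1 clk=1 s6=0 s5=1 s7=0 s3=1 s1=0
t0.Δ4 s0=1 s2=1 s8=1 clk=1 s6=0 s5=1 s7=0 s3=1 s1=1
t0.Δ5 s0=1 s2=1 s8=1 clk=1 s6=0 s5=1 s7=0 s3=0 s1=1
t1.Δ0 s0=1 s2=1 s8=1 clk=1 s6=0 s5=1 s7=0 s3=0 s1=1
t1.Δ1 s0=1 s2=1 s8=1 clk=0 s6=0 s5=1 s7=0 s3=0 s1=1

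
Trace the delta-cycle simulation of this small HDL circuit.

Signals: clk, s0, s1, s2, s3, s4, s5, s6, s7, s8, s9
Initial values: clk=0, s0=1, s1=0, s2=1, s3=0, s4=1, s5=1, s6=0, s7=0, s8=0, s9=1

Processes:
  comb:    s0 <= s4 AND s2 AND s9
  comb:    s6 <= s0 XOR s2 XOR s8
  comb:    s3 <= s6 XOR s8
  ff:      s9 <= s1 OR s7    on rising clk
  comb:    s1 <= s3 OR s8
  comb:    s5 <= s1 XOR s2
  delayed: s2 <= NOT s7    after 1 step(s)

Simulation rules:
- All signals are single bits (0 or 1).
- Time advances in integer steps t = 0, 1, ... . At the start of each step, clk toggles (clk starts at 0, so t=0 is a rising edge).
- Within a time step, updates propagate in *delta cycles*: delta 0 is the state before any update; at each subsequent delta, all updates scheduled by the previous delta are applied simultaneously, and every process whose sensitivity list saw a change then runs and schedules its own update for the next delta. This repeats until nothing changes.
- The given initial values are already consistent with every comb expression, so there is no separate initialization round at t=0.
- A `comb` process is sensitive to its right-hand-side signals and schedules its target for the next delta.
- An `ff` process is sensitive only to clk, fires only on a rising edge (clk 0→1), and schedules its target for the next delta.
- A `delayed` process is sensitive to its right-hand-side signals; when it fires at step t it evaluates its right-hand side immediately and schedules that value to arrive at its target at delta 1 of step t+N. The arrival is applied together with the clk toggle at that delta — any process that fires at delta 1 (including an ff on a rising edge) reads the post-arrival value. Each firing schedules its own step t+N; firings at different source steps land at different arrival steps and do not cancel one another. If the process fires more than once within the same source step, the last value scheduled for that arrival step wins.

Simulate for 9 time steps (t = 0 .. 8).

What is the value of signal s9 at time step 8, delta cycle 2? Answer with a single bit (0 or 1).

0

t=0 Δ0: s0=1 s8=0 s4=1 s7=0 s6=0 s1=0 s9=1 s5=1 s2=1 clk=0 s3=0
  Δ1: clk:0→1
  Δ2: s9:1→0
  Δ3: s0:1→0
  Δ4: s6:0→1
  Δ5: s3:0→1
  Δ6: s1:0→1
  Δ7: s5:1→0
  (7Δ to stable)
t=1 Δ0: s0=0 s8=0 s4=1 s7=0 s6=1 s1=1 s9=0 s5=0 s2=1 clk=1 s3=1
  Δ1: clk:1→0
  (1Δ to stable)
t=2 Δ0: s0=0 s8=0 s4=1 s7=0 s6=1 s1=1 s9=0 s5=0 s2=1 clk=0 s3=1
  Δ1: clk:0→1
  Δ2: s9:0→1
  Δ3: s0:0→1
  Δ4: s6:1→0
  Δ5: s3:1→0
  Δ6: s1:1→0
  Δ7: s5:0→1
  (7Δ to stable)
t=3 Δ0: s0=1 s8=0 s4=1 s7=0 s6=0 s1=0 s9=1 s5=1 s2=1 clk=1 s3=0
  Δ1: clk:1→0
  (1Δ to stable)
t=4 Δ0: s0=1 s8=0 s4=1 s7=0 s6=0 s1=0 s9=1 s5=1 s2=1 clk=0 s3=0
  Δ1: clk:0→1
  Δ2: s9:1→0
  Δ3: s0:1→0
  Δ4: s6:0→1
  Δ5: s3:0→1
  Δ6: s1:0→1
  Δ7: s5:1→0
  (7Δ to stable)
t=5 Δ0: s0=0 s8=0 s4=1 s7=0 s6=1 s1=1 s9=0 s5=0 s2=1 clk=1 s3=1
  Δ1: clk:1→0
  (1Δ to stable)
t=6 Δ0: s0=0 s8=0 s4=1 s7=0 s6=1 s1=1 s9=0 s5=0 s2=1 clk=0 s3=1
  Δ1: clk:0→1
  Δ2: s9:0→1
  Δ3: s0:0→1
  Δ4: s6:1→0
  Δ5: s3:1→0
  Δ6: s1:1→0
  Δ7: s5:0→1
  (7Δ to stable)
t=7 Δ0: s0=1 s8=0 s4=1 s7=0 s6=0 s1=0 s9=1 s5=1 s2=1 clk=1 s3=0
  Δ1: clk:1→0
  (1Δ to stable)
t=8 Δ0: s0=1 s8=0 s4=1 s7=0 s6=0 s1=0 s9=1 s5=1 s2=1 clk=0 s3=0
  Δ1: clk:0→1
  Δ2: s9:1→0
  Δ3: s0:1→0
  Δ4: s6:0→1
  Δ5: s3:0→1
  Δ6: s1:0→1
  Δ7: s5:1→0
  (7Δ to stable)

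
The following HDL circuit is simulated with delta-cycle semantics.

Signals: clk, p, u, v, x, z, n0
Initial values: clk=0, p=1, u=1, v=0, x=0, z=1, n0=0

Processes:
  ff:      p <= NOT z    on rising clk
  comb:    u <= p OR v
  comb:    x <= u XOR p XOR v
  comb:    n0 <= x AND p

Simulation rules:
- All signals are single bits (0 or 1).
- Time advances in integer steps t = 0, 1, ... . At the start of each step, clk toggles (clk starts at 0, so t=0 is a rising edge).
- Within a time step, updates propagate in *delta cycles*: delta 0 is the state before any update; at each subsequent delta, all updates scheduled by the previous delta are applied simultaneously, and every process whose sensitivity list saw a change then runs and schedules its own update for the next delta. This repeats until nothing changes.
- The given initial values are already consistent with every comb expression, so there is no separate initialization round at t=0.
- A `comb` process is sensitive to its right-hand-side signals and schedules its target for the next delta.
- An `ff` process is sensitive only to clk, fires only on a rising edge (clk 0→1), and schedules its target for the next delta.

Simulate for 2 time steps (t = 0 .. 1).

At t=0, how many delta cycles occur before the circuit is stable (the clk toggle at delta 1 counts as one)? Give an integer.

t0.Δ0 z=1 n0=0 clk=0 x=0 v=0 u=1 p=1
t0.Δ1 z=1 n0=0 clk=1 x=0 v=0 u=1 p=1
t0.Δ2 z=1 n0=0 clk=1 x=0 v=0 u=1 p=0
t0.Δ3 z=1 n0=0 clk=1 x=1 v=0 u=0 p=0
t0.Δ4 z=1 n0=0 clk=1 x=0 v=0 u=0 p=0
t1.Δ0 z=1 n0=0 clk=1 x=0 v=0 u=0 p=0
t1.Δ1 z=1 n0=0 clk=0 x=0 v=0 u=0 p=0

4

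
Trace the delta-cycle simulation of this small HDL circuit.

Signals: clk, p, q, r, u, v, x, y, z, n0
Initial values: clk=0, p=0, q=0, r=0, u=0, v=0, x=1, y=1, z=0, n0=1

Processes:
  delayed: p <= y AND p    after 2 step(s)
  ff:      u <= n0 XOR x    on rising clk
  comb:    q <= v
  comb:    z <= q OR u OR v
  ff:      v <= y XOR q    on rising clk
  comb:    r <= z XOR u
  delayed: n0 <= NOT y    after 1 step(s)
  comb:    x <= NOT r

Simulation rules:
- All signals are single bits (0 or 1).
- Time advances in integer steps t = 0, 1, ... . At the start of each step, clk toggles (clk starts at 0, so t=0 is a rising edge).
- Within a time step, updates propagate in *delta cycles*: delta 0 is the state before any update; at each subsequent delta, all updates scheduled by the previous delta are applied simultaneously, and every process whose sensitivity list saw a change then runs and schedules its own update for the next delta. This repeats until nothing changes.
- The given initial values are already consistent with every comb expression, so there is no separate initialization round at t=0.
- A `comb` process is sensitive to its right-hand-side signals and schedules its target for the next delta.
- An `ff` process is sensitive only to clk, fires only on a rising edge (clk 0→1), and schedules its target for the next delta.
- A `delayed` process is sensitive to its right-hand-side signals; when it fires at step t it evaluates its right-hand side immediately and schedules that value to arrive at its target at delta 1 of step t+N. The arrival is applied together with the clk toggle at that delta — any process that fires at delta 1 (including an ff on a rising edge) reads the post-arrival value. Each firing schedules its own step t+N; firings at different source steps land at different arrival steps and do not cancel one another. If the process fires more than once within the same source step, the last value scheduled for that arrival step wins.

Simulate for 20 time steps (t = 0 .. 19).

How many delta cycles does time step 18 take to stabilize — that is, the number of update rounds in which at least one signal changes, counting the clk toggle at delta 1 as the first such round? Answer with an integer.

[bits: z,p,v,r,y,clk,u,q,n0,x]
t=0: Δ0=0000100011 Δ1=0000110011 Δ2=0010110011 Δ3=1010110111 Δ4=1011110111 Δ5=1011110110 | 5Δ
t=1: Δ0=1011110110 Δ1=1011100110 | 1Δ
t=2: Δ0=1011100110 Δ1=1011110110 Δ2=1001111110 Δ3=1000111010 Δ4=1000111011 | 4Δ
t=3: Δ0=1000111011 Δ1=1000101011 | 1Δ
t=4: Δ0=1000101011 Δ1=1000111011 Δ2=1010110011 Δ3=1011110111 Δ4=1011110110 | 4Δ
t=5: Δ0=1011110110 Δ1=1011100110 | 1Δ
t=6: Δ0=1011100110 Δ1=1011110110 Δ2=1001111110 Δ3=1000111010 Δ4=1000111011 | 4Δ
t=7: Δ0=1000111011 Δ1=1000101011 | 1Δ
t=8: Δ0=1000101011 Δ1=1000111011 Δ2=1010110011 Δ3=1011110111 Δ4=1011110110 | 4Δ
t=9: Δ0=1011110110 Δ1=1011100110 | 1Δ
t=10: Δ0=1011100110 Δ1=1011110110 Δ2=1001111110 Δ3=1000111010 Δ4=1000111011 | 4Δ
t=11: Δ0=1000111011 Δ1=1000101011 | 1Δ
t=12: Δ0=1000101011 Δ1=1000111011 Δ2=1010110011 Δ3=1011110111 Δ4=1011110110 | 4Δ
t=13: Δ0=1011110110 Δ1=1011100110 | 1Δ
t=14: Δ0=1011100110 Δ1=1011110110 Δ2=1001111110 Δ3=1000111010 Δ4=1000111011 | 4Δ
t=15: Δ0=1000111011 Δ1=1000101011 | 1Δ
t=16: Δ0=1000101011 Δ1=1000111011 Δ2=1010110011 Δ3=1011110111 Δ4=1011110110 | 4Δ
t=17: Δ0=1011110110 Δ1=1011100110 | 1Δ
t=18: Δ0=1011100110 Δ1=1011110110 Δ2=1001111110 Δ3=1000111010 Δ4=1000111011 | 4Δ
t=19: Δ0=1000111011 Δ1=1000101011 | 1Δ

4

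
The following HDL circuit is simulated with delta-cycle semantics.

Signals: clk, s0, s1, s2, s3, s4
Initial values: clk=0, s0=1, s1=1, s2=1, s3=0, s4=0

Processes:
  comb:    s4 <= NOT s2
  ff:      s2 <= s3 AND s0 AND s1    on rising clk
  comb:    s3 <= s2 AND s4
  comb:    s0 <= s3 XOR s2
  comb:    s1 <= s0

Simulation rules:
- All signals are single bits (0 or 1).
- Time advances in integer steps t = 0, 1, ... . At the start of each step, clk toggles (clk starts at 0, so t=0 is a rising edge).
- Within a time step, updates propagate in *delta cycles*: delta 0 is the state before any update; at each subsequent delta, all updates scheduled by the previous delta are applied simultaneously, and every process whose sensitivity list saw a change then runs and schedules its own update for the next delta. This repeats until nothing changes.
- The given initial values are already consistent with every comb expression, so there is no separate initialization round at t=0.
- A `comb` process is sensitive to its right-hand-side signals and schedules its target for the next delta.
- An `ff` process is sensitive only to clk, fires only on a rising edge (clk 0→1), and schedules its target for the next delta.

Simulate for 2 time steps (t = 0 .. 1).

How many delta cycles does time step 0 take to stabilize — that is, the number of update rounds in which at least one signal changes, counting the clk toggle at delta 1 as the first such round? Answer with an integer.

t=0 Δ0: s4=0 s0=1 s1=1 s3=0 clk=0 s2=1
  Δ1: clk:0→1
  Δ2: s2:1→0
  Δ3: s4:0→1, s0:1→0
  Δ4: s1:1→0
  (4Δ to stable)
t=1 Δ0: s4=1 s0=0 s1=0 s3=0 clk=1 s2=0
  Δ1: clk:1→0
  (1Δ to stable)

4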